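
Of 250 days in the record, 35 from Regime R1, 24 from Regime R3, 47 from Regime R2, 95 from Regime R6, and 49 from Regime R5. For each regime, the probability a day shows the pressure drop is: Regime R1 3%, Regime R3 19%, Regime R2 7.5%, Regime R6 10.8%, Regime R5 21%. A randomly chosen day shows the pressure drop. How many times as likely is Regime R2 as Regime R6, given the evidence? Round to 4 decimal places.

Unnormalized posteriors (prior × likelihood):
  Regime R1: 0.14 × 0.03 = 0.0042
  Regime R3: 0.096 × 0.19 = 0.01824
  Regime R2: 0.188 × 0.075 = 0.0141
  Regime R6: 0.38 × 0.108 = 0.04104
  Regime R5: 0.196 × 0.21 = 0.04116
Sum = 0.11874.
The ratio is 0.0141 / 0.04104 (the normalizer cancels) = 0.3436.

0.3436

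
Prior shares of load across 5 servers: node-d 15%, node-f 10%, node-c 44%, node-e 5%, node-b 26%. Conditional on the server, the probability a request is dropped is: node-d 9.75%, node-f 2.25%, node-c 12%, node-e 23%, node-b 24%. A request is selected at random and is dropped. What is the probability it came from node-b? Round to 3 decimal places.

By Bayes' rule, posterior ∝ prior × likelihood:
  node-d: 0.15 × 0.0975 = 0.014625
  node-f: 0.1 × 0.0225 = 0.00225
  node-c: 0.44 × 0.12 = 0.0528
  node-e: 0.05 × 0.23 = 0.0115
  node-b: 0.26 × 0.24 = 0.0624
Total = 0.143575.
P(node-b | evidence) = 0.0624 / 0.143575 ≈ 0.435.

0.435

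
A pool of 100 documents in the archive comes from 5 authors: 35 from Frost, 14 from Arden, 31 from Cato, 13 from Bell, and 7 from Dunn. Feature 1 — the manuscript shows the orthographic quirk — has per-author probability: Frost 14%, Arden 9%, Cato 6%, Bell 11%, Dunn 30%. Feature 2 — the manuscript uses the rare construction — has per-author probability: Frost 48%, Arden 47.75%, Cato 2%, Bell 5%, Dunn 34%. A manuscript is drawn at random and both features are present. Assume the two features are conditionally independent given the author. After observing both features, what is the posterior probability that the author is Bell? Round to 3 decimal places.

0.019

Prior × likelihood for each hypothesis:
  Frost: 0.35 × 0.14 × 0.48 = 0.02352
  Arden: 0.14 × 0.09 × 0.4775 = 0.0060165
  Cato: 0.31 × 0.06 × 0.02 = 0.000372
  Bell: 0.13 × 0.11 × 0.05 = 0.000715
  Dunn: 0.07 × 0.3 × 0.34 = 0.00714
Total = 0.0377635.
P(Bell | evidence) = 0.000715 / 0.0377635 ≈ 0.019.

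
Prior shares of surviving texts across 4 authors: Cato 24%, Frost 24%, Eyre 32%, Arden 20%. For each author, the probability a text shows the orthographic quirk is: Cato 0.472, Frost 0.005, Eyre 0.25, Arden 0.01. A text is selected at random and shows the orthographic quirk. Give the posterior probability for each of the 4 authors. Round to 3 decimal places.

Compute prior × likelihood for every hypothesis:
  Cato: 0.24 × 0.472 = 0.11328
  Frost: 0.24 × 0.005 = 0.0012
  Eyre: 0.32 × 0.25 = 0.08
  Arden: 0.2 × 0.01 = 0.002
Sum = 0.19648.
P(Cato | quirk) = 0.11328/0.19648 ≈ 0.577
P(Frost | quirk) = 0.0012/0.19648 ≈ 0.006
P(Eyre | quirk) = 0.08/0.19648 ≈ 0.407
P(Arden | quirk) = 0.002/0.19648 ≈ 0.010

Cato 0.577, Frost 0.006, Eyre 0.407, Arden 0.010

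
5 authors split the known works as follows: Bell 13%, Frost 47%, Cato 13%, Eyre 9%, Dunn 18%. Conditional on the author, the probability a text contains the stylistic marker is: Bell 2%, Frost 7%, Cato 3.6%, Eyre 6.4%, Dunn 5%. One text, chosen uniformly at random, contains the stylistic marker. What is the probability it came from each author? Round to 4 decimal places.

Bell 0.0473, Frost 0.5988, Cato 0.0852, Eyre 0.1048, Dunn 0.1638

Compute prior × likelihood for every hypothesis:
  Bell: 0.13 × 0.02 = 0.0026
  Frost: 0.47 × 0.07 = 0.0329
  Cato: 0.13 × 0.036 = 0.00468
  Eyre: 0.09 × 0.064 = 0.00576
  Dunn: 0.18 × 0.05 = 0.009
Normalizing constant = 0.05494.
P(Bell | marker) = 0.0026/0.05494 ≈ 0.0473
P(Frost | marker) = 0.0329/0.05494 ≈ 0.5988
P(Cato | marker) = 0.00468/0.05494 ≈ 0.0852
P(Eyre | marker) = 0.00576/0.05494 ≈ 0.1048
P(Dunn | marker) = 0.009/0.05494 ≈ 0.1638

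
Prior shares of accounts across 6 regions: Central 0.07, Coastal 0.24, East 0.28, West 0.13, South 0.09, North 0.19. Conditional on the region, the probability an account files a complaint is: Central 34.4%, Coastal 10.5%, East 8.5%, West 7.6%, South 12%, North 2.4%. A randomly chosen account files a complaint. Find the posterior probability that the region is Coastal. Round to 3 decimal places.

Prior × likelihood for each hypothesis:
  Central: 0.07 × 0.344 = 0.02408
  Coastal: 0.24 × 0.105 = 0.0252
  East: 0.28 × 0.085 = 0.0238
  West: 0.13 × 0.076 = 0.00988
  South: 0.09 × 0.12 = 0.0108
  North: 0.19 × 0.024 = 0.00456
Total = 0.09832.
P(Coastal | evidence) = 0.0252 / 0.09832 ≈ 0.256.

0.256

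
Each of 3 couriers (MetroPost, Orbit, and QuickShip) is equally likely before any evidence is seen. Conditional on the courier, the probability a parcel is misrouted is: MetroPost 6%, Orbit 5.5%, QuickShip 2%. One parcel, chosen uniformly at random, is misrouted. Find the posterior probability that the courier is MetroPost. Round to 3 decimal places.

With a uniform prior (1/3 each), posterior ∝ likelihood:
  MetroPost: 0.06
  Orbit: 0.055
  QuickShip: 0.02
Normalizing constant = 0.135.
P(MetroPost | evidence) = 0.06 / 0.135 ≈ 0.444.

0.444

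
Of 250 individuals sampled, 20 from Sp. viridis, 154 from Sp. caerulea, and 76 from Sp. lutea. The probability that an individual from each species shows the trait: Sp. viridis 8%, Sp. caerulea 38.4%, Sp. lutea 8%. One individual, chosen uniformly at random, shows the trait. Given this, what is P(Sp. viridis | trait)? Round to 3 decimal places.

Compute prior × likelihood for every hypothesis:
  Sp. viridis: 0.08 × 0.08 = 0.0064
  Sp. caerulea: 0.616 × 0.384 = 0.236544
  Sp. lutea: 0.304 × 0.08 = 0.02432
Normalizing constant = 0.267264.
P(Sp. viridis | evidence) = 0.0064 / 0.267264 ≈ 0.024.

0.024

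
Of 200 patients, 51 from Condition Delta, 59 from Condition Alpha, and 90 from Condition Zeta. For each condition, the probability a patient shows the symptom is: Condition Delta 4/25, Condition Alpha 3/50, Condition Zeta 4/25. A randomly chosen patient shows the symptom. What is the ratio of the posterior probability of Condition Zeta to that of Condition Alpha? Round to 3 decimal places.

By Bayes' rule, posterior ∝ prior × likelihood:
  Condition Delta: 0.255 × 0.16 = 0.0408
  Condition Alpha: 0.295 × 0.06 = 0.0177
  Condition Zeta: 0.45 × 0.16 = 0.072
Sum = 0.1305.
The ratio is 0.072 / 0.0177 (the normalizer cancels) = 4.068.

4.068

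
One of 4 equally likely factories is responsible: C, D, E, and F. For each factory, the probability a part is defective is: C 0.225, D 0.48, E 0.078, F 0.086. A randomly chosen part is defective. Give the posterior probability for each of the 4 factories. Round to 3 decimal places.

Since the prior is uniform, the posterior is proportional to the likelihood:
  C: 0.225
  D: 0.48
  E: 0.078
  F: 0.086
Total = 0.869.
P(C | defective) = 0.225/0.869 ≈ 0.259
P(D | defective) = 0.48/0.869 ≈ 0.552
P(E | defective) = 0.078/0.869 ≈ 0.090
P(F | defective) = 0.086/0.869 ≈ 0.099

C 0.259, D 0.552, E 0.090, F 0.099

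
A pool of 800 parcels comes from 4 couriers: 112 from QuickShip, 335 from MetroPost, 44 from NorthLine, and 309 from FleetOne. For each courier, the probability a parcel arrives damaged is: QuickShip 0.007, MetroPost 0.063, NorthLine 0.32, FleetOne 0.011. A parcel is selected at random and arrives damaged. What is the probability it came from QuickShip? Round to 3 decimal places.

0.020

By Bayes' rule, posterior ∝ prior × likelihood:
  QuickShip: 0.14 × 0.007 = 0.00098
  MetroPost: 0.41875 × 0.063 = 0.02638125
  NorthLine: 0.055 × 0.32 = 0.0176
  FleetOne: 0.38625 × 0.011 = 0.00424875
Normalizing constant = 0.04921.
P(QuickShip | evidence) = 0.00098 / 0.04921 ≈ 0.020.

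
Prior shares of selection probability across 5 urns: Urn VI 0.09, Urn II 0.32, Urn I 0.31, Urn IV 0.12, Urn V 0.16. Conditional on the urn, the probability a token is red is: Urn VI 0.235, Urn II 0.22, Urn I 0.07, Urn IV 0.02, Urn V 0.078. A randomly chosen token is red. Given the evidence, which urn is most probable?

By Bayes' rule, posterior ∝ prior × likelihood:
  Urn VI: 0.09 × 0.235 = 0.02115
  Urn II: 0.32 × 0.22 = 0.0704
  Urn I: 0.31 × 0.07 = 0.0217
  Urn IV: 0.12 × 0.02 = 0.0024
  Urn V: 0.16 × 0.078 = 0.01248
Normalizing constant = 0.12813.
Largest term belongs to Urn II, so Urn II is most probable.

Urn II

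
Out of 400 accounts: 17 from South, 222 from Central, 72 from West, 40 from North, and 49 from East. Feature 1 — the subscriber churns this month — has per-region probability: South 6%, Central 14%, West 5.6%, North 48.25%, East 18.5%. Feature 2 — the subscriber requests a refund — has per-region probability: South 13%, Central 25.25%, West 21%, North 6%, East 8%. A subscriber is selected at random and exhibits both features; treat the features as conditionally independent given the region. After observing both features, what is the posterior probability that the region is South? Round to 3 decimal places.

0.012

Unnormalized posteriors (prior × likelihood):
  South: 0.0425 × 0.06 × 0.13 = 0.0003315
  Central: 0.555 × 0.14 × 0.2525 = 0.01961925
  West: 0.18 × 0.056 × 0.21 = 0.0021168
  North: 0.1 × 0.4825 × 0.06 = 0.002895
  East: 0.1225 × 0.185 × 0.08 = 0.001813
Normalizing constant = 0.02677555.
P(South | evidence) = 0.0003315 / 0.02677555 ≈ 0.012.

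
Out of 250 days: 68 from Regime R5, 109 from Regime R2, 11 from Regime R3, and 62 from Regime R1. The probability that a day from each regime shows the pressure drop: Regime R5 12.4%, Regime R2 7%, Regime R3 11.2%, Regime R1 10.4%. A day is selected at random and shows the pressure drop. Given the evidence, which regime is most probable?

Regime R5

Unnormalized posteriors (prior × likelihood):
  Regime R5: 0.272 × 0.124 = 0.033728
  Regime R2: 0.436 × 0.07 = 0.03052
  Regime R3: 0.044 × 0.112 = 0.004928
  Regime R1: 0.248 × 0.104 = 0.025792
Normalizing constant = 0.094968.
Largest term belongs to Regime R5, so Regime R5 is most probable.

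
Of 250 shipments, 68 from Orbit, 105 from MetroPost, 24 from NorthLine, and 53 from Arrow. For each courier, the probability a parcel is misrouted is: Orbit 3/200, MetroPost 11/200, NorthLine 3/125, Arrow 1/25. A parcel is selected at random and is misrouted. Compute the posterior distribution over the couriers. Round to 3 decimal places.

Orbit 0.107, MetroPost 0.608, NorthLine 0.061, Arrow 0.223

By Bayes' rule, posterior ∝ prior × likelihood:
  Orbit: 0.272 × 0.015 = 0.00408
  MetroPost: 0.42 × 0.055 = 0.0231
  NorthLine: 0.096 × 0.024 = 0.002304
  Arrow: 0.212 × 0.04 = 0.00848
Total = 0.037964.
P(Orbit | misrouted) = 0.00408/0.037964 ≈ 0.107
P(MetroPost | misrouted) = 0.0231/0.037964 ≈ 0.608
P(NorthLine | misrouted) = 0.002304/0.037964 ≈ 0.061
P(Arrow | misrouted) = 0.00848/0.037964 ≈ 0.223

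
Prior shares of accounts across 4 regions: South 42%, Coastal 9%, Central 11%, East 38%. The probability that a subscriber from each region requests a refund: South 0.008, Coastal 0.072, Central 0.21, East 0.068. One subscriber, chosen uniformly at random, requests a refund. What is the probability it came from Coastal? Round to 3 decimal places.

0.110

Compute prior × likelihood for every hypothesis:
  South: 0.42 × 0.008 = 0.00336
  Coastal: 0.09 × 0.072 = 0.00648
  Central: 0.11 × 0.21 = 0.0231
  East: 0.38 × 0.068 = 0.02584
Normalizing constant = 0.05878.
P(Coastal | evidence) = 0.00648 / 0.05878 ≈ 0.110.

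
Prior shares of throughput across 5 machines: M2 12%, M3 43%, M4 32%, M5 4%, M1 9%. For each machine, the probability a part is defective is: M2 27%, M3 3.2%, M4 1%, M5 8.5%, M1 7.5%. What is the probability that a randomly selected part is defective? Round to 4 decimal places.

By Bayes' rule, posterior ∝ prior × likelihood:
  M2: 0.12 × 0.27 = 0.0324
  M3: 0.43 × 0.032 = 0.01376
  M4: 0.32 × 0.01 = 0.0032
  M5: 0.04 × 0.085 = 0.0034
  M1: 0.09 × 0.075 = 0.00675
P(defective) = 0.0324 + 0.01376 + 0.0032 + 0.0034 + 0.00675 = 0.05951 → 0.0595.

0.0595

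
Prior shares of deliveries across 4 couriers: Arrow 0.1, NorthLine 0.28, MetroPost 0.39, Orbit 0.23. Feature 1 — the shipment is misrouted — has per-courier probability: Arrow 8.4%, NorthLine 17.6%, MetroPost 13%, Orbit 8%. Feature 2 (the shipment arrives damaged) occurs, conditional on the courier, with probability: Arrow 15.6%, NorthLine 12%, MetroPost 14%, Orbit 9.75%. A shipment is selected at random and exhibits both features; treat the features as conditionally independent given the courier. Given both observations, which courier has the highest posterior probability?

By Bayes' rule, posterior ∝ prior × likelihood:
  Arrow: 0.1 × 0.084 × 0.156 = 0.0013104
  NorthLine: 0.28 × 0.176 × 0.12 = 0.0059136
  MetroPost: 0.39 × 0.13 × 0.14 = 0.007098
  Orbit: 0.23 × 0.08 × 0.0975 = 0.001794
Total = 0.016116.
Largest term belongs to MetroPost, so MetroPost is most probable.

MetroPost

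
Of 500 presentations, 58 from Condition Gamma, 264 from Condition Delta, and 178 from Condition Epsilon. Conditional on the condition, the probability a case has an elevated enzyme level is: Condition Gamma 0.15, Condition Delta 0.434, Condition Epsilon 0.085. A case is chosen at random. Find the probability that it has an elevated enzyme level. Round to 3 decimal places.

Unnormalized posteriors (prior × likelihood):
  Condition Gamma: 0.116 × 0.15 = 0.0174
  Condition Delta: 0.528 × 0.434 = 0.229152
  Condition Epsilon: 0.356 × 0.085 = 0.03026
P(elevated) = 0.0174 + 0.229152 + 0.03026 = 0.276812 → 0.277.

0.277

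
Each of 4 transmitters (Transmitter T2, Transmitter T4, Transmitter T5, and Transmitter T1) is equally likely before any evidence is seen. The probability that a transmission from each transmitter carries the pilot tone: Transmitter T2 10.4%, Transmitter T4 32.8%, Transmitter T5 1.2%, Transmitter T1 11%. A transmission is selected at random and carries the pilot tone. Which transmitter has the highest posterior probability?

Transmitter T4

Since the prior is uniform, the posterior is proportional to the likelihood:
  Transmitter T2: 0.104
  Transmitter T4: 0.328
  Transmitter T5: 0.012
  Transmitter T1: 0.11
Normalizing constant = 0.554.
Largest term belongs to Transmitter T4, so Transmitter T4 is most probable.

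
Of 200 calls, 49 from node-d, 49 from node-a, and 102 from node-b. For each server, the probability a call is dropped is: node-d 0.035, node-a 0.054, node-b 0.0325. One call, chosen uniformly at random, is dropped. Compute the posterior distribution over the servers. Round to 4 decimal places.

node-d 0.2234, node-a 0.3447, node-b 0.4319

By Bayes' rule, posterior ∝ prior × likelihood:
  node-d: 0.245 × 0.035 = 0.008575
  node-a: 0.245 × 0.054 = 0.01323
  node-b: 0.51 × 0.0325 = 0.016575
Normalizing constant = 0.03838.
P(node-d | dropped) = 0.008575/0.03838 ≈ 0.2234
P(node-a | dropped) = 0.01323/0.03838 ≈ 0.3447
P(node-b | dropped) = 0.016575/0.03838 ≈ 0.4319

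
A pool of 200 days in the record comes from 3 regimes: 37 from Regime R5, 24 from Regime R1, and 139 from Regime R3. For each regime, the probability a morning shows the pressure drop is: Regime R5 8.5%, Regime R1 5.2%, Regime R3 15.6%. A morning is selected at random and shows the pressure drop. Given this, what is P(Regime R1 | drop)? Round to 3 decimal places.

Prior × likelihood for each hypothesis:
  Regime R5: 0.185 × 0.085 = 0.015725
  Regime R1: 0.12 × 0.052 = 0.00624
  Regime R3: 0.695 × 0.156 = 0.10842
Normalizing constant = 0.130385.
P(Regime R1 | evidence) = 0.00624 / 0.130385 ≈ 0.048.

0.048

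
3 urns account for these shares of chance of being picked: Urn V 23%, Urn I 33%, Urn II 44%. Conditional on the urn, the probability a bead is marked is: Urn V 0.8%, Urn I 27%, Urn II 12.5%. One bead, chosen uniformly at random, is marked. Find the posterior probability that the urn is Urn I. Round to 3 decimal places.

Prior × likelihood for each hypothesis:
  Urn V: 0.23 × 0.008 = 0.00184
  Urn I: 0.33 × 0.27 = 0.0891
  Urn II: 0.44 × 0.125 = 0.055
Normalizing constant = 0.14594.
P(Urn I | evidence) = 0.0891 / 0.14594 ≈ 0.611.

0.611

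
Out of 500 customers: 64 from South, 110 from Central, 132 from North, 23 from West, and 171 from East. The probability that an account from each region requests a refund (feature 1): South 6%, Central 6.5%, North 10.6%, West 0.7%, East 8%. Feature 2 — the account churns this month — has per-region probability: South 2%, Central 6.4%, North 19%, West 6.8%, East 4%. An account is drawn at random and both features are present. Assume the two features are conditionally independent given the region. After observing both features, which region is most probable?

By Bayes' rule, posterior ∝ prior × likelihood:
  South: 0.128 × 0.06 × 0.02 = 0.0001536
  Central: 0.22 × 0.065 × 0.064 = 0.0009152
  North: 0.264 × 0.106 × 0.19 = 0.00531696
  West: 0.046 × 0.007 × 0.068 = 0.000021896
  East: 0.342 × 0.08 × 0.04 = 0.0010944
Sum = 0.007502056.
Largest term belongs to North, so North is most probable.

North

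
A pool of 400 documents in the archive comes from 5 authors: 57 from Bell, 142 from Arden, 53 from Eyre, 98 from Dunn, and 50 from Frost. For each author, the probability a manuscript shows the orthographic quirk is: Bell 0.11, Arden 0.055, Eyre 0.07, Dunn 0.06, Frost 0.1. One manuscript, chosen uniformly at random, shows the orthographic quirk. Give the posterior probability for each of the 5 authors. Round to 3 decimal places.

Bell 0.219, Arden 0.272, Eyre 0.129, Dunn 0.205, Frost 0.174

Compute prior × likelihood for every hypothesis:
  Bell: 0.1425 × 0.11 = 0.015675
  Arden: 0.355 × 0.055 = 0.019525
  Eyre: 0.1325 × 0.07 = 0.009275
  Dunn: 0.245 × 0.06 = 0.0147
  Frost: 0.125 × 0.1 = 0.0125
Sum = 0.071675.
P(Bell | quirk) = 0.015675/0.071675 ≈ 0.219
P(Arden | quirk) = 0.019525/0.071675 ≈ 0.272
P(Eyre | quirk) = 0.009275/0.071675 ≈ 0.129
P(Dunn | quirk) = 0.0147/0.071675 ≈ 0.205
P(Frost | quirk) = 0.0125/0.071675 ≈ 0.174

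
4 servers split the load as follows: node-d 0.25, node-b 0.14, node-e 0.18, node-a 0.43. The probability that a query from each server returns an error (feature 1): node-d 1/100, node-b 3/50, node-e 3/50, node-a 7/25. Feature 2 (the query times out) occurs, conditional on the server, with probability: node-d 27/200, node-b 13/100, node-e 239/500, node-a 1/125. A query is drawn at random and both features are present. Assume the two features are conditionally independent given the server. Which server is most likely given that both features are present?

node-e

Prior × likelihood for each hypothesis:
  node-d: 0.25 × 0.01 × 0.135 = 0.0003375
  node-b: 0.14 × 0.06 × 0.13 = 0.001092
  node-e: 0.18 × 0.06 × 0.478 = 0.0051624
  node-a: 0.43 × 0.28 × 0.008 = 0.0009632
Normalizing constant = 0.0075551.
Largest term belongs to node-e, so node-e is most probable.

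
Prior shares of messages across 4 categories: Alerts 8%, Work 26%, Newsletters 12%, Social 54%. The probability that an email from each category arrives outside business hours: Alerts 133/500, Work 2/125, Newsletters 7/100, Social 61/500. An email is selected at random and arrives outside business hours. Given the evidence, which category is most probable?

Social

By Bayes' rule, posterior ∝ prior × likelihood:
  Alerts: 0.08 × 0.266 = 0.02128
  Work: 0.26 × 0.016 = 0.00416
  Newsletters: 0.12 × 0.07 = 0.0084
  Social: 0.54 × 0.122 = 0.06588
Normalizing constant = 0.09972.
Largest term belongs to Social, so Social is most probable.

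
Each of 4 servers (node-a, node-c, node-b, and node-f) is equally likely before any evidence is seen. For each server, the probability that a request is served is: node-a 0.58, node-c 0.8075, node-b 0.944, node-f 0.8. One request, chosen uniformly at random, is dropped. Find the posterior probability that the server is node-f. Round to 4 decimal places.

0.2303

Taking complements, P(dropped | each) = node-a 0.42, node-c 0.1925, node-b 0.056, node-f 0.2.
With a uniform prior (1/4 each), posterior ∝ likelihood:
  node-a: 0.42
  node-c: 0.1925
  node-b: 0.056
  node-f: 0.2
Total = 0.8685.
P(node-f | evidence) = 0.2 / 0.8685 ≈ 0.2303.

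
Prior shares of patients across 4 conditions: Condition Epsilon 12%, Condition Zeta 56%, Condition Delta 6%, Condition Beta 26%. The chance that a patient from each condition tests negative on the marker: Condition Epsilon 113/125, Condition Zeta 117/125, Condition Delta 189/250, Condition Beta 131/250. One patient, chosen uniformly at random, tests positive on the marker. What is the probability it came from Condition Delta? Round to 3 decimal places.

Taking complements, P(marker-positive | each) = Condition Epsilon 0.096, Condition Zeta 0.064, Condition Delta 0.244, Condition Beta 0.476.
Unnormalized posteriors (prior × likelihood):
  Condition Epsilon: 0.12 × 0.096 = 0.01152
  Condition Zeta: 0.56 × 0.064 = 0.03584
  Condition Delta: 0.06 × 0.244 = 0.01464
  Condition Beta: 0.26 × 0.476 = 0.12376
Normalizing constant = 0.18576.
P(Condition Delta | evidence) = 0.01464 / 0.18576 ≈ 0.079.

0.079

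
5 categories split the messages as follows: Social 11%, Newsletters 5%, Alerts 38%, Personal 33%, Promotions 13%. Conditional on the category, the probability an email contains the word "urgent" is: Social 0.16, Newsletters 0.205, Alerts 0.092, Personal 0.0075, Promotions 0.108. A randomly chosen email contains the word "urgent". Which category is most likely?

Alerts

Compute prior × likelihood for every hypothesis:
  Social: 0.11 × 0.16 = 0.0176
  Newsletters: 0.05 × 0.205 = 0.01025
  Alerts: 0.38 × 0.092 = 0.03496
  Personal: 0.33 × 0.0075 = 0.002475
  Promotions: 0.13 × 0.108 = 0.01404
Total = 0.079325.
Largest term belongs to Alerts, so Alerts is most probable.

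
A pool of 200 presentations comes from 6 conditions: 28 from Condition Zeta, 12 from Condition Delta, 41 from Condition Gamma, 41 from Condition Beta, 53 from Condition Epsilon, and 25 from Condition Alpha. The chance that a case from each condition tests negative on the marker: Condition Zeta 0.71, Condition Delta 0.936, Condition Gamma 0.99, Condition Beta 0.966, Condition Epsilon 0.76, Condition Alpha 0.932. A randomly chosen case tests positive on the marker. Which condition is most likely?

Condition Epsilon

Taking complements, P(marker-positive | each) = Condition Zeta 0.29, Condition Delta 0.064, Condition Gamma 0.01, Condition Beta 0.034, Condition Epsilon 0.24, Condition Alpha 0.068.
Compute prior × likelihood for every hypothesis:
  Condition Zeta: 0.14 × 0.29 = 0.0406
  Condition Delta: 0.06 × 0.064 = 0.00384
  Condition Gamma: 0.205 × 0.01 = 0.00205
  Condition Beta: 0.205 × 0.034 = 0.00697
  Condition Epsilon: 0.265 × 0.24 = 0.0636
  Condition Alpha: 0.125 × 0.068 = 0.0085
Normalizing constant = 0.12556.
Largest term belongs to Condition Epsilon, so Condition Epsilon is most probable.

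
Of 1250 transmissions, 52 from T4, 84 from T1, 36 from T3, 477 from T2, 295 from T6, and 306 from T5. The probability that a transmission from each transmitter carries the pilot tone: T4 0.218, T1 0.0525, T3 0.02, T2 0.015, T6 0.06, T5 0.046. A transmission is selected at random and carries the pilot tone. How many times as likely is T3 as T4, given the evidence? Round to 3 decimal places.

0.064

Prior × likelihood for each hypothesis:
  T4: 0.0416 × 0.218 = 0.0090688
  T1: 0.0672 × 0.0525 = 0.003528
  T3: 0.0288 × 0.02 = 0.000576
  T2: 0.3816 × 0.015 = 0.005724
  T6: 0.236 × 0.06 = 0.01416
  T5: 0.2448 × 0.046 = 0.0112608
Normalizing constant = 0.0443176.
The ratio is 0.000576 / 0.0090688 (the normalizer cancels) = 0.064.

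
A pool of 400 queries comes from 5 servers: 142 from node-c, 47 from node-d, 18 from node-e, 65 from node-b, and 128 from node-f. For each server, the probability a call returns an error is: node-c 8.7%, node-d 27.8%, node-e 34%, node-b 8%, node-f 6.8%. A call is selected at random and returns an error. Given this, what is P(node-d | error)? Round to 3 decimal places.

0.288

Prior × likelihood for each hypothesis:
  node-c: 0.355 × 0.087 = 0.030885
  node-d: 0.1175 × 0.278 = 0.032665
  node-e: 0.045 × 0.34 = 0.0153
  node-b: 0.1625 × 0.08 = 0.013
  node-f: 0.32 × 0.068 = 0.02176
Sum = 0.11361.
P(node-d | evidence) = 0.032665 / 0.11361 ≈ 0.288.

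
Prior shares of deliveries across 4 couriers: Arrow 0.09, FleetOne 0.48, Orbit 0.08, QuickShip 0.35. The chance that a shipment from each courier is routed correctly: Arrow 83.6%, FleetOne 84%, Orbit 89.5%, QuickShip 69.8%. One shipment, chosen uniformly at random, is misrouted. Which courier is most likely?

Taking complements, P(misrouted | each) = Arrow 0.164, FleetOne 0.16, Orbit 0.105, QuickShip 0.302.
Unnormalized posteriors (prior × likelihood):
  Arrow: 0.09 × 0.164 = 0.01476
  FleetOne: 0.48 × 0.16 = 0.0768
  Orbit: 0.08 × 0.105 = 0.0084
  QuickShip: 0.35 × 0.302 = 0.1057
Total = 0.20566.
Largest term belongs to QuickShip, so QuickShip is most probable.

QuickShip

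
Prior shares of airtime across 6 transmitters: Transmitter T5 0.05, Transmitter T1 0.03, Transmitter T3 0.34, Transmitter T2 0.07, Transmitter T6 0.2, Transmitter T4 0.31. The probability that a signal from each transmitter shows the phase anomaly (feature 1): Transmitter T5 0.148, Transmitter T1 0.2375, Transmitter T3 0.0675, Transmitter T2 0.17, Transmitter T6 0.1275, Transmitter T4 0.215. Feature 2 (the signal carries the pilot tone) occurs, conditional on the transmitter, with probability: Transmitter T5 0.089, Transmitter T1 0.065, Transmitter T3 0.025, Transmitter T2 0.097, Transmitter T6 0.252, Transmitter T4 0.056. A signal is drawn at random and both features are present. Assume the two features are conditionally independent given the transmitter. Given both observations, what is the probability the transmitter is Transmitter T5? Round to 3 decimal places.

Prior × likelihood for each hypothesis:
  Transmitter T5: 0.05 × 0.148 × 0.089 = 0.0006586
  Transmitter T1: 0.03 × 0.2375 × 0.065 = 0.000463125
  Transmitter T3: 0.34 × 0.0675 × 0.025 = 0.00057375
  Transmitter T2: 0.07 × 0.17 × 0.097 = 0.0011543
  Transmitter T6: 0.2 × 0.1275 × 0.252 = 0.006426
  Transmitter T4: 0.31 × 0.215 × 0.056 = 0.0037324
Normalizing constant = 0.013008175.
P(Transmitter T5 | evidence) = 0.0006586 / 0.013008175 ≈ 0.051.

0.051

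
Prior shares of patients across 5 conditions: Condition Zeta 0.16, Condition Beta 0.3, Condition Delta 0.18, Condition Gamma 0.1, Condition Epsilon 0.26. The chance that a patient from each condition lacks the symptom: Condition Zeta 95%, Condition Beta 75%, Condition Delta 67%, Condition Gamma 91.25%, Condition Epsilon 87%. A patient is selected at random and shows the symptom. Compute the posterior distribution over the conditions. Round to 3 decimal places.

Taking complements, P(symptomatic | each) = Condition Zeta 0.05, Condition Beta 0.25, Condition Delta 0.33, Condition Gamma 0.0875, Condition Epsilon 0.13.
Prior × likelihood for each hypothesis:
  Condition Zeta: 0.16 × 0.05 = 0.008
  Condition Beta: 0.3 × 0.25 = 0.075
  Condition Delta: 0.18 × 0.33 = 0.0594
  Condition Gamma: 0.1 × 0.0875 = 0.00875
  Condition Epsilon: 0.26 × 0.13 = 0.0338
Total = 0.18495.
P(Condition Zeta | symptomatic) = 0.008/0.18495 ≈ 0.043
P(Condition Beta | symptomatic) = 0.075/0.18495 ≈ 0.406
P(Condition Delta | symptomatic) = 0.0594/0.18495 ≈ 0.321
P(Condition Gamma | symptomatic) = 0.00875/0.18495 ≈ 0.047
P(Condition Epsilon | symptomatic) = 0.0338/0.18495 ≈ 0.183

Condition Zeta 0.043, Condition Beta 0.406, Condition Delta 0.321, Condition Gamma 0.047, Condition Epsilon 0.183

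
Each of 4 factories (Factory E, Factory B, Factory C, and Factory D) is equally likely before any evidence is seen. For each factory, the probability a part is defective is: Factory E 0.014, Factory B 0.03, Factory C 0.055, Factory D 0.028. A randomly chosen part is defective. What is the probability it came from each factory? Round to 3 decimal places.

Factory E 0.110, Factory B 0.236, Factory C 0.433, Factory D 0.220

Since the prior is uniform, the posterior is proportional to the likelihood:
  Factory E: 0.014
  Factory B: 0.03
  Factory C: 0.055
  Factory D: 0.028
Normalizing constant = 0.127.
P(Factory E | defective) = 0.014/0.127 ≈ 0.110
P(Factory B | defective) = 0.03/0.127 ≈ 0.236
P(Factory C | defective) = 0.055/0.127 ≈ 0.433
P(Factory D | defective) = 0.028/0.127 ≈ 0.220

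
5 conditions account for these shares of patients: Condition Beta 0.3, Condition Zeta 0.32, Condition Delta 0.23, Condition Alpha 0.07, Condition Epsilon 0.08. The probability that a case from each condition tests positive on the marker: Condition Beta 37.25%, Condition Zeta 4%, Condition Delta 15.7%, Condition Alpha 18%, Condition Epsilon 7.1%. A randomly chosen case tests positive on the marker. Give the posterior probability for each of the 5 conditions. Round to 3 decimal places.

By Bayes' rule, posterior ∝ prior × likelihood:
  Condition Beta: 0.3 × 0.3725 = 0.11175
  Condition Zeta: 0.32 × 0.04 = 0.0128
  Condition Delta: 0.23 × 0.157 = 0.03611
  Condition Alpha: 0.07 × 0.18 = 0.0126
  Condition Epsilon: 0.08 × 0.071 = 0.00568
Normalizing constant = 0.17894.
P(Condition Beta | marker-positive) = 0.11175/0.17894 ≈ 0.625
P(Condition Zeta | marker-positive) = 0.0128/0.17894 ≈ 0.072
P(Condition Delta | marker-positive) = 0.03611/0.17894 ≈ 0.202
P(Condition Alpha | marker-positive) = 0.0126/0.17894 ≈ 0.070
P(Condition Epsilon | marker-positive) = 0.00568/0.17894 ≈ 0.032

Condition Beta 0.625, Condition Zeta 0.072, Condition Delta 0.202, Condition Alpha 0.070, Condition Epsilon 0.032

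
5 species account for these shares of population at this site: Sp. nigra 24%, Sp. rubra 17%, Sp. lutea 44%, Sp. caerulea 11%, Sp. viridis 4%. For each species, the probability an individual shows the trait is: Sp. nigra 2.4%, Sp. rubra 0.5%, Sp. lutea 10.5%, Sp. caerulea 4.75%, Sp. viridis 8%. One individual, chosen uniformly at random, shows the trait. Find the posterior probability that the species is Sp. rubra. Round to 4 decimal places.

By Bayes' rule, posterior ∝ prior × likelihood:
  Sp. nigra: 0.24 × 0.024 = 0.00576
  Sp. rubra: 0.17 × 0.005 = 0.00085
  Sp. lutea: 0.44 × 0.105 = 0.0462
  Sp. caerulea: 0.11 × 0.0475 = 0.005225
  Sp. viridis: 0.04 × 0.08 = 0.0032
Sum = 0.061235.
P(Sp. rubra | evidence) = 0.00085 / 0.061235 ≈ 0.0139.

0.0139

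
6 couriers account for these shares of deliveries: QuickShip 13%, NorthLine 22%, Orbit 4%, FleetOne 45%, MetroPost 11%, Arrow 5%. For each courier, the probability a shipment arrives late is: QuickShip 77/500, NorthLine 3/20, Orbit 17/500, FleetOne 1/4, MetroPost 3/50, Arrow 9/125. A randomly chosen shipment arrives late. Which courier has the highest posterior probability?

Compute prior × likelihood for every hypothesis:
  QuickShip: 0.13 × 0.154 = 0.02002
  NorthLine: 0.22 × 0.15 = 0.033
  Orbit: 0.04 × 0.034 = 0.00136
  FleetOne: 0.45 × 0.25 = 0.1125
  MetroPost: 0.11 × 0.06 = 0.0066
  Arrow: 0.05 × 0.072 = 0.0036
Normalizing constant = 0.17708.
Largest term belongs to FleetOne, so FleetOne is most probable.

FleetOne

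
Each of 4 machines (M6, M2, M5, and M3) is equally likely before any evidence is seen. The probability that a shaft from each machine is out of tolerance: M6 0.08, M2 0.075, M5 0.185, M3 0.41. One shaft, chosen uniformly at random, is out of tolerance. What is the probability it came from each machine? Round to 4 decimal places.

M6 0.1067, M2 0.1000, M5 0.2467, M3 0.5467

Since the prior is uniform, the posterior is proportional to the likelihood:
  M6: 0.08
  M2: 0.075
  M5: 0.185
  M3: 0.41
Total = 0.75.
P(M6 | oversize) = 0.08/0.75 ≈ 0.1067
P(M2 | oversize) = 0.075/0.75 ≈ 0.1000
P(M5 | oversize) = 0.185/0.75 ≈ 0.2467
P(M3 | oversize) = 0.41/0.75 ≈ 0.5467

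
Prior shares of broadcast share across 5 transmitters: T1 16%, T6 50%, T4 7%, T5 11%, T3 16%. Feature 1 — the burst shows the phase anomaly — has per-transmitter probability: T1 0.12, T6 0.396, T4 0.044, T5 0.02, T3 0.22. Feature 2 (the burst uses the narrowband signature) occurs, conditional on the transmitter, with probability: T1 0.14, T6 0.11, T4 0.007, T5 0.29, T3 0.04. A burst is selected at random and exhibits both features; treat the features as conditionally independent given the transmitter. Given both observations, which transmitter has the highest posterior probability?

Unnormalized posteriors (prior × likelihood):
  T1: 0.16 × 0.12 × 0.14 = 0.002688
  T6: 0.5 × 0.396 × 0.11 = 0.02178
  T4: 0.07 × 0.044 × 0.007 = 0.00002156
  T5: 0.11 × 0.02 × 0.29 = 0.000638
  T3: 0.16 × 0.22 × 0.04 = 0.001408
Sum = 0.02653556.
Largest term belongs to T6, so T6 is most probable.

T6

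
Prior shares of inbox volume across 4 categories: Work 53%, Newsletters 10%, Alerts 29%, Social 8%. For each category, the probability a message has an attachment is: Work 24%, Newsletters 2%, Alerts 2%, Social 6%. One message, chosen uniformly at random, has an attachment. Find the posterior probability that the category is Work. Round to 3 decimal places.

0.910

Compute prior × likelihood for every hypothesis:
  Work: 0.53 × 0.24 = 0.1272
  Newsletters: 0.1 × 0.02 = 0.002
  Alerts: 0.29 × 0.02 = 0.0058
  Social: 0.08 × 0.06 = 0.0048
Normalizing constant = 0.1398.
P(Work | evidence) = 0.1272 / 0.1398 ≈ 0.910.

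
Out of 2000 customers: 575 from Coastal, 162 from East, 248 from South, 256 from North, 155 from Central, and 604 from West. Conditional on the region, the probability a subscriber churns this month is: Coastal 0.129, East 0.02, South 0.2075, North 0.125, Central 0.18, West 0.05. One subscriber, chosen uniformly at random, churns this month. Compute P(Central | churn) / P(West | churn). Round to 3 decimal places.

Compute prior × likelihood for every hypothesis:
  Coastal: 0.2875 × 0.129 = 0.0370875
  East: 0.081 × 0.02 = 0.00162
  South: 0.124 × 0.2075 = 0.02573
  North: 0.128 × 0.125 = 0.016
  Central: 0.0775 × 0.18 = 0.01395
  West: 0.302 × 0.05 = 0.0151
Normalizing constant = 0.1094875.
The ratio is 0.01395 / 0.0151 (the normalizer cancels) = 0.924.

0.924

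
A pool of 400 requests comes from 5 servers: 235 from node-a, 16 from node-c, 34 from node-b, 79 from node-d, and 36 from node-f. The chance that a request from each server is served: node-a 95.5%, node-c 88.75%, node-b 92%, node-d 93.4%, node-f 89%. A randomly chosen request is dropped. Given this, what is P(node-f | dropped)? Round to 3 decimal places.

Taking complements, P(dropped | each) = node-a 0.045, node-c 0.1125, node-b 0.08, node-d 0.066, node-f 0.11.
Compute prior × likelihood for every hypothesis:
  node-a: 0.5875 × 0.045 = 0.0264375
  node-c: 0.04 × 0.1125 = 0.0045
  node-b: 0.085 × 0.08 = 0.0068
  node-d: 0.1975 × 0.066 = 0.013035
  node-f: 0.09 × 0.11 = 0.0099
Normalizing constant = 0.0606725.
P(node-f | evidence) = 0.0099 / 0.0606725 ≈ 0.163.

0.163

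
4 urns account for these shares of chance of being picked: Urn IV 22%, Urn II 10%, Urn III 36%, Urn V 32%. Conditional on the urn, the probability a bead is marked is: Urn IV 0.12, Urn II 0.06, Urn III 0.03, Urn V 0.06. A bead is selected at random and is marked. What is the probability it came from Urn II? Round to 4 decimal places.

0.0962

By Bayes' rule, posterior ∝ prior × likelihood:
  Urn IV: 0.22 × 0.12 = 0.0264
  Urn II: 0.1 × 0.06 = 0.006
  Urn III: 0.36 × 0.03 = 0.0108
  Urn V: 0.32 × 0.06 = 0.0192
Sum = 0.0624.
P(Urn II | evidence) = 0.006 / 0.0624 ≈ 0.0962.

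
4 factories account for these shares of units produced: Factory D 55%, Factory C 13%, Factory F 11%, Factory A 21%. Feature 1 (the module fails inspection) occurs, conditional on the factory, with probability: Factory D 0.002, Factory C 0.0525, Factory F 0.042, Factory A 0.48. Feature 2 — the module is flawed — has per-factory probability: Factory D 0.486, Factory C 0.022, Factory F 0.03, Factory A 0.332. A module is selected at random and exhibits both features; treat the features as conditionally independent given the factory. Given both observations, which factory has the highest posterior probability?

Prior × likelihood for each hypothesis:
  Factory D: 0.55 × 0.002 × 0.486 = 0.0005346
  Factory C: 0.13 × 0.0525 × 0.022 = 0.00015015
  Factory F: 0.11 × 0.042 × 0.03 = 0.0001386
  Factory A: 0.21 × 0.48 × 0.332 = 0.0334656
Sum = 0.03428895.
Largest term belongs to Factory A, so Factory A is most probable.

Factory A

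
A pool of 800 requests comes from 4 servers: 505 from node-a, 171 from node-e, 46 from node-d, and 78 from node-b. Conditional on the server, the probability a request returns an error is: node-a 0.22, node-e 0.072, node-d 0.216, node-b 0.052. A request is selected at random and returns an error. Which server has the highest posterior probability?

node-a

Compute prior × likelihood for every hypothesis:
  node-a: 0.63125 × 0.22 = 0.138875
  node-e: 0.21375 × 0.072 = 0.01539
  node-d: 0.0575 × 0.216 = 0.01242
  node-b: 0.0975 × 0.052 = 0.00507
Normalizing constant = 0.171755.
Largest term belongs to node-a, so node-a is most probable.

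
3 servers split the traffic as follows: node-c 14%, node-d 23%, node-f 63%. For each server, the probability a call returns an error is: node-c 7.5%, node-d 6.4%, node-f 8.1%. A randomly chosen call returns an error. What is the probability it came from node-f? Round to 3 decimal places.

0.669

Unnormalized posteriors (prior × likelihood):
  node-c: 0.14 × 0.075 = 0.0105
  node-d: 0.23 × 0.064 = 0.01472
  node-f: 0.63 × 0.081 = 0.05103
Sum = 0.07625.
P(node-f | evidence) = 0.05103 / 0.07625 ≈ 0.669.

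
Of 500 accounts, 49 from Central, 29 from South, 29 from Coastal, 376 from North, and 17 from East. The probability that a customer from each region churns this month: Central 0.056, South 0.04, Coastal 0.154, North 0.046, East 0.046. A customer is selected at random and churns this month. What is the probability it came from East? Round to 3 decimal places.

Prior × likelihood for each hypothesis:
  Central: 0.098 × 0.056 = 0.005488
  South: 0.058 × 0.04 = 0.00232
  Coastal: 0.058 × 0.154 = 0.008932
  North: 0.752 × 0.046 = 0.034592
  East: 0.034 × 0.046 = 0.001564
Total = 0.052896.
P(East | evidence) = 0.001564 / 0.052896 ≈ 0.030.

0.030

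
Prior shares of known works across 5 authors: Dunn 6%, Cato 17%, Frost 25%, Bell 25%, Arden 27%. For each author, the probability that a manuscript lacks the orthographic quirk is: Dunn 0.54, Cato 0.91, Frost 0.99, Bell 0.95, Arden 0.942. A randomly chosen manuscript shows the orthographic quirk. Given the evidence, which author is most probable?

Taking complements, P(quirk | each) = Dunn 0.46, Cato 0.09, Frost 0.01, Bell 0.05, Arden 0.058.
Compute prior × likelihood for every hypothesis:
  Dunn: 0.06 × 0.46 = 0.0276
  Cato: 0.17 × 0.09 = 0.0153
  Frost: 0.25 × 0.01 = 0.0025
  Bell: 0.25 × 0.05 = 0.0125
  Arden: 0.27 × 0.058 = 0.01566
Sum = 0.07356.
Largest term belongs to Dunn, so Dunn is most probable.

Dunn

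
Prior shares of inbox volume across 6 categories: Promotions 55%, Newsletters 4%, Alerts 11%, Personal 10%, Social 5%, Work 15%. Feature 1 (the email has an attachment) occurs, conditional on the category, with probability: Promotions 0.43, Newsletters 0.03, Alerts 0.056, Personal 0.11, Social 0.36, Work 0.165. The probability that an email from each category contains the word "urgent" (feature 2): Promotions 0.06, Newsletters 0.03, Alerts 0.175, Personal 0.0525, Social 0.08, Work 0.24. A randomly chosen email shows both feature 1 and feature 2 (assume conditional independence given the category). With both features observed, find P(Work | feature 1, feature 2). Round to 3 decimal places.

0.255

Prior × likelihood for each hypothesis:
  Promotions: 0.55 × 0.43 × 0.06 = 0.01419
  Newsletters: 0.04 × 0.03 × 0.03 = 0.000036
  Alerts: 0.11 × 0.056 × 0.175 = 0.001078
  Personal: 0.1 × 0.11 × 0.0525 = 0.0005775
  Social: 0.05 × 0.36 × 0.08 = 0.00144
  Work: 0.15 × 0.165 × 0.24 = 0.00594
Sum = 0.0232615.
P(Work | evidence) = 0.00594 / 0.0232615 ≈ 0.255.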